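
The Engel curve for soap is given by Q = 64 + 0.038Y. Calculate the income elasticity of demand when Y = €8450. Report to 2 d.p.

0.83

At Y = 8450: Q = 385.100.
dQ/dY = 0.038.
η = (dQ/dY)·(Y/Q) = 0.038 × (8450/385.100) = 0.83.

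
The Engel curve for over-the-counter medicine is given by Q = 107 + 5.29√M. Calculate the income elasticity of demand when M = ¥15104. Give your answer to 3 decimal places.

0.429

At M = 15104: Q = 757.132.
dQ/dM = 5.29/(2√M) = 0.0215219 at this income.
η = (dQ/dM)·(M/Q) = 0.0215219 × (15104/757.132) = 0.429.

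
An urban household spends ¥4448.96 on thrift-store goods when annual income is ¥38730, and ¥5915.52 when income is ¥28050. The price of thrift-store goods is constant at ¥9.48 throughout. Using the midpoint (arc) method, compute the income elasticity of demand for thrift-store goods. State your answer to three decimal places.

-0.885

With a constant price, Q₁ = 4448.96/9.48 = 469.300 and Q₂ = 5915.52/9.48 = 624.000 (equivalently, work directly with expenditure since P cancels).
Midpoint %ΔQ = (5915.52 − 4448.96)/5182.24 = 0.28300; midpoint %ΔI = (28050 − 38730)/33390 = -0.31986.
η = 0.28300 / -0.31986 = -0.885.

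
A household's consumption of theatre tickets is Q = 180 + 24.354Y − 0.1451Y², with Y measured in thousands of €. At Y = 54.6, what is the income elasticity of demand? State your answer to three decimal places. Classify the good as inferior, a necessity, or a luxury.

At Y = 54.6: Q = 1077.1621.
dQ/dY = 24.354 − 0.2902Y = 8.50908.
η = (dQ/dY)·(Y/Q) = 8.50908 × (54.6/1077.1621) = 0.431.
0 < η < 1 ⇒ necessity.

0.431 (necessity)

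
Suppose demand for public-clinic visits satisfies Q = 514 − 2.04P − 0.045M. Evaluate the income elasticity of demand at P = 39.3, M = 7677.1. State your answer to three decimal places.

-3.910

At P = 39.3, M = 7677.1: Q = 88.358.
Holding P constant, ∂Q/∂M = −0.045.
η_M = (∂Q/∂M)·(M/Q) = -0.045 × (7677.1/88.358) = -3.910.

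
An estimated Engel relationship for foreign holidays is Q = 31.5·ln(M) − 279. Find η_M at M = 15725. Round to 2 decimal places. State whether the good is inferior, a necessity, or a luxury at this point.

At M = 15725: Q = 25.385.
dQ/dM = 31.5/M = 0.00200318 at this income.
η = (dQ/dM)·(M/Q) = 0.00200318 × (15725/25.385) = 1.24.
Since η > 1, the good is a luxury.

1.24 (luxury)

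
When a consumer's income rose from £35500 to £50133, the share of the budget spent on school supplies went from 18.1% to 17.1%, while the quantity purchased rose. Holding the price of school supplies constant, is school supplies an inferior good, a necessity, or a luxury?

Quantity rises but the budget share falls as income rises, so 0 < η < 1.

necessity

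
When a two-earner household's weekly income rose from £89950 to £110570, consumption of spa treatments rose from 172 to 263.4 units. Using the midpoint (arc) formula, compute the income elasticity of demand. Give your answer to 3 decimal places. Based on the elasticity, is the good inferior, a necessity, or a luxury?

2.041 (luxury)

ΔQ = 263.4 − 172 = 91.4; midpoint Q̄ = (172 + 263.4)/2 = 217.7.
ΔI = 110570 − 89950 = 20620; midpoint Ī = (89950 + 110570)/2 = 100260.
η = (ΔQ/Q̄) ÷ (ΔI/Ī) = (91.4/217.7) ÷ (20620/100260) = 2.041.
η > 1 ⇒ luxury.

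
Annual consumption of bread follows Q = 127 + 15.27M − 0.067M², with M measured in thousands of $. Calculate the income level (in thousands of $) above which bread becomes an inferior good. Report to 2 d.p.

dQ/dM = 15.27 − 0.134M.
The good is inferior where dQ/dM < 0. Setting dQ/dM = 0 gives M = 15.27 / 0.134 = 113.96.

113.96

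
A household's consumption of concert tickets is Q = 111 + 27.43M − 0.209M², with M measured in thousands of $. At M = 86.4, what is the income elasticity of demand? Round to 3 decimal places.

-0.815

At M = 86.4: Q = 920.7754.
dQ/dM = 27.43 − 0.418M = -8.68520.
η = (dQ/dM)·(M/Q) = -8.68520 × (86.4/920.7754) = -0.815.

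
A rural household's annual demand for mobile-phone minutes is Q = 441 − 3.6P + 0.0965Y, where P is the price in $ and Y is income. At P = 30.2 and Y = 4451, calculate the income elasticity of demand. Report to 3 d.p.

0.564

At P = 30.2, Y = 4451: Q = 761.802.
Holding P constant, ∂Q/∂Y = 0.0965.
η_Y = (∂Q/∂Y)·(Y/Q) = 0.0965 × (4451/761.802) = 0.564.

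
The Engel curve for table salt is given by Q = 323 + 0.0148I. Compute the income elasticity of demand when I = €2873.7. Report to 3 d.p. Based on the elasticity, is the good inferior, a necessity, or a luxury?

At I = 2873.7: Q = 365.531.
dQ/dI = 0.0148.
η = (dQ/dI)·(I/Q) = 0.0148 × (2873.7/365.531) = 0.116.
Since 0 < η < 1, the good is a necessity.

0.116 (necessity)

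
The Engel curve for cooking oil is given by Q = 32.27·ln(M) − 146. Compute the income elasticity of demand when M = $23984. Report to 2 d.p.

0.18

At M = 23984: Q = 179.448.
dQ/dM = 32.27/M = 0.00134548 at this income.
η = (dQ/dM)·(M/Q) = 0.00134548 × (23984/179.448) = 0.18.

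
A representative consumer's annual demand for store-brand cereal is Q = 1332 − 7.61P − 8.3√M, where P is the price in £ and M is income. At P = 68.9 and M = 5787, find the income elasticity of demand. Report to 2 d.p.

-1.79

At P = 68.9, M = 5787: Q = 176.271.
Holding P constant, ∂Q/∂M = -8.3/(2√M) = -0.0545533.
η_M = (∂Q/∂M)·(M/Q) = -0.0545533 × (5787/176.271) = -1.79.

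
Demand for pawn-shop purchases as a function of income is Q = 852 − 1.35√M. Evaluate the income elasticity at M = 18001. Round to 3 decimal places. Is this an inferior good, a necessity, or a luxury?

At M = 18001: Q = 670.873.
dQ/dM = -1.35/(2√M) = -0.00503101 at this income.
η = (dQ/dM)·(M/Q) = -0.00503101 × (18001/670.873) = -0.135.
Since η < 0, the good is an inferior good.

-0.135 (inferior good)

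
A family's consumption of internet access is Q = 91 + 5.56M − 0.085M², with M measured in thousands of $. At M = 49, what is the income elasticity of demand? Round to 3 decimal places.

At M = 49: Q = 159.3550.
dQ/dM = 5.56 − 0.17M = -2.77000.
η = (dQ/dM)·(M/Q) = -2.77000 × (49/159.3550) = -0.852.

-0.852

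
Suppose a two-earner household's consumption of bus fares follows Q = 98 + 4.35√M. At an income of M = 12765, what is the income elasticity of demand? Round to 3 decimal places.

0.417

At M = 12765: Q = 589.473.
dQ/dM = 4.35/(2√M) = 0.0192508 at this income.
η = (dQ/dM)·(M/Q) = 0.0192508 × (12765/589.473) = 0.417.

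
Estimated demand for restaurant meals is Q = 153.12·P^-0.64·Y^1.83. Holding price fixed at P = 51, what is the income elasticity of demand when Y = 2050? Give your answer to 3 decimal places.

1.830

For a multiplicative demand Q = A·P^α·Y^β, the income elasticity is β everywhere.
Here β = 1.83, so η = 1.830.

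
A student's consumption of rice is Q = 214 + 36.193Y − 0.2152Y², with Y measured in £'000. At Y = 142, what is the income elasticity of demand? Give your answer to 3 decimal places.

At Y = 142: Q = 1014.1132.
dQ/dY = 36.193 − 0.4304Y = -24.92380.
η = (dQ/dY)·(Y/Q) = -24.92380 × (142/1014.1132) = -3.490.

-3.490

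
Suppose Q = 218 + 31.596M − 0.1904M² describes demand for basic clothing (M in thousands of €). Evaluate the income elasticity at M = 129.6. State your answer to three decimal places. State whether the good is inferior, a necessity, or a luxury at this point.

At M = 129.6: Q = 1114.8527.
dQ/dM = 31.596 − 0.3808M = -17.75568.
η = (dQ/dM)·(M/Q) = -17.75568 × (129.6/1114.8527) = -2.064.
η < 0 ⇒ inferior good.

-2.064 (inferior good)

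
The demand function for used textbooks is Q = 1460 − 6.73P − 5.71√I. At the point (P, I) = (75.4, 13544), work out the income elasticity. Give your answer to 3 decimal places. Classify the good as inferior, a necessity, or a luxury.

-1.154 (inferior good)

At P = 75.4, I = 13544: Q = 288.036.
Holding P constant, ∂Q/∂I = -5.71/(2√I) = -0.024532.
η_I = (∂Q/∂I)·(I/Q) = -0.024532 × (13544/288.036) = -1.154.
Since η < 0, this is an inferior good.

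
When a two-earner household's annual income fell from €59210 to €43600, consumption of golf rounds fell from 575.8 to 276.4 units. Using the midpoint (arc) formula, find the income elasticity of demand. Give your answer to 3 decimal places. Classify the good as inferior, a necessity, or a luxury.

ΔQ = 276.4 − 575.8 = -299.4; midpoint Q̄ = (575.8 + 276.4)/2 = 426.1.
ΔI = 43600 − 59210 = -15610; midpoint Ī = (59210 + 43600)/2 = 51405.
η = (ΔQ/Q̄) ÷ (ΔI/Ī) = (-299.4/426.1) ÷ (-15610/51405) = 2.314.
η > 1 ⇒ luxury.

2.314 (luxury)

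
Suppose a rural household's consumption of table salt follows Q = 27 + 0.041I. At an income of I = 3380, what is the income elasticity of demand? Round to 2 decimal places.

At I = 3380: Q = 165.580.
dQ/dI = 0.041.
η = (dQ/dI)·(I/Q) = 0.041 × (3380/165.580) = 0.84.

0.84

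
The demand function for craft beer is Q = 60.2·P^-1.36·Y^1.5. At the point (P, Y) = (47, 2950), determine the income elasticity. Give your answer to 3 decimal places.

For a multiplicative demand Q = A·P^α·Y^β, the income elasticity is β everywhere.
Here β = 1.5, so η = 1.500.

1.500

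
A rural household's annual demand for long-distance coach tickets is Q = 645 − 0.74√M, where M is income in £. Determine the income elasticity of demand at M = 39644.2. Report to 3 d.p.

At M = 39644.2: Q = 497.660.
dQ/dM = -0.74/(2√M) = -0.00185828 at this income.
η = (dQ/dM)·(M/Q) = -0.00185828 × (39644.2/497.660) = -0.148.

-0.148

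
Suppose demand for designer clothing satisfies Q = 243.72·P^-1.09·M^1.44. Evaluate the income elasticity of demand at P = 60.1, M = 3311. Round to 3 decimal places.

1.440

For a multiplicative demand Q = A·P^α·M^β, the income elasticity is β everywhere.
Here β = 1.44, so η = 1.440.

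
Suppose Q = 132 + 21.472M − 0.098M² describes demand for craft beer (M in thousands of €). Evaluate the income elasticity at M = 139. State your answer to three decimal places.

-0.656

At M = 139: Q = 1223.1500.
dQ/dM = 21.472 − 0.196M = -5.77200.
η = (dQ/dM)·(M/Q) = -5.77200 × (139/1223.1500) = -0.656.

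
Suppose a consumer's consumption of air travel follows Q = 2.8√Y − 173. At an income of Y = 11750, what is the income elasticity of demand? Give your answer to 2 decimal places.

At Y = 11750: Q = 130.513.
dQ/dY = 2.8/(2√Y) = 0.0129154 at this income.
η = (dQ/dY)·(Y/Q) = 0.0129154 × (11750/130.513) = 1.16.

1.16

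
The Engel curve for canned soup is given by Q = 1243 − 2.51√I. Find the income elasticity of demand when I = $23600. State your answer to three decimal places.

-0.225

At I = 23600: Q = 857.406.
dQ/dI = -2.51/(2√I) = -0.00816935 at this income.
η = (dQ/dI)·(I/Q) = -0.00816935 × (23600/857.406) = -0.225.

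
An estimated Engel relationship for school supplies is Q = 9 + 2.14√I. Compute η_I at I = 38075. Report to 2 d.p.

At I = 38075: Q = 426.574.
dQ/dI = 2.14/(2√I) = 0.00548358 at this income.
η = (dQ/dI)·(I/Q) = 0.00548358 × (38075/426.574) = 0.49.

0.49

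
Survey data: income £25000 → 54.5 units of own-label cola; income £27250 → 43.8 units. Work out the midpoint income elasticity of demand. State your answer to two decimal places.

ΔQ = 43.8 − 54.5 = -10.7; midpoint Q̄ = (54.5 + 43.8)/2 = 49.15.
ΔI = 27250 − 25000 = 2250; midpoint Ī = (25000 + 27250)/2 = 26125.
η = (ΔQ/Q̄) ÷ (ΔI/Ī) = (-10.7/49.15) ÷ (2250/26125) = -2.53.

-2.53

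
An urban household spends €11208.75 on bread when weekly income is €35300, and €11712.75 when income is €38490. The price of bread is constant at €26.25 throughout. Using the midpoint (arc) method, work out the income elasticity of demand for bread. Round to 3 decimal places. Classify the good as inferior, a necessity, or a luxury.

0.509 (necessity)

With a constant price, Q₁ = 11208.75/26.25 = 427.000 and Q₂ = 11712.75/26.25 = 446.200 (equivalently, work directly with expenditure since P cancels).
Midpoint %ΔQ = (11712.75 − 11208.75)/11460.75 = 0.04398; midpoint %ΔI = (38490 − 35300)/36895 = 0.08646.
η = 0.04398 / 0.08646 = 0.509.
0 < η < 1 ⇒ necessity.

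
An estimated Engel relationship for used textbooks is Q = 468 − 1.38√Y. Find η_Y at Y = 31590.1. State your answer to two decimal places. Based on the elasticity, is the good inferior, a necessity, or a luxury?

-0.55 (inferior good)

At Y = 31590.1: Q = 222.724.
dQ/dY = -1.38/(2√Y) = -0.00388216 at this income.
η = (dQ/dY)·(Y/Q) = -0.00388216 × (31590.1/222.724) = -0.55.
Since η < 0, the good is an inferior good.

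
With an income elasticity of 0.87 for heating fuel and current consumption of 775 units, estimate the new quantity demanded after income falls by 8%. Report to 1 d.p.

721.1

%ΔQ ≈ η × %ΔI = 0.87 × (-8%) = -6.96%.
New Q ≈ 775 × (1 − 0.0696) = 721.1.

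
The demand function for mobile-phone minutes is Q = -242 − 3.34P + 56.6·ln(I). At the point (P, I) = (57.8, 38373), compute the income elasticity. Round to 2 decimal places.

0.35

At P = 57.8, I = 38373: Q = 162.367.
Holding P constant, ∂Q/∂I = 56.6/I = 0.001475.
η_I = (∂Q/∂I)·(I/Q) = 0.001475 × (38373/162.367) = 0.35.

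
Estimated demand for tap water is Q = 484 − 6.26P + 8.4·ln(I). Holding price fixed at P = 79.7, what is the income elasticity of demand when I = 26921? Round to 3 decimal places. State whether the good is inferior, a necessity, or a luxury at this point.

0.119 (necessity)

At P = 79.7, I = 26921: Q = 70.764.
Holding P constant, ∂Q/∂I = 8.4/I = 0.000312024.
η_I = (∂Q/∂I)·(I/Q) = 0.000312024 × (26921/70.764) = 0.119.
Since 0 < η < 1, this is a necessity.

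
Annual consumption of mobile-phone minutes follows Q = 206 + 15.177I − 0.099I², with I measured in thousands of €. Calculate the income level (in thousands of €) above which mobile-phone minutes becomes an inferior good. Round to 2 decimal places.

dQ/dI = 15.177 − 0.198I.
The good is inferior where dQ/dI < 0. Setting dQ/dI = 0 gives I = 15.177 / 0.198 = 76.65.

76.65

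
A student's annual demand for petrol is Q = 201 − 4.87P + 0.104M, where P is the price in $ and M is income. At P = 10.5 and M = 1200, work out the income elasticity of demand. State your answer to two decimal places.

0.45

At P = 10.5, M = 1200: Q = 274.665.
Holding P constant, ∂Q/∂M = 0.104.
η_M = (∂Q/∂M)·(M/Q) = 0.104 × (1200/274.665) = 0.45.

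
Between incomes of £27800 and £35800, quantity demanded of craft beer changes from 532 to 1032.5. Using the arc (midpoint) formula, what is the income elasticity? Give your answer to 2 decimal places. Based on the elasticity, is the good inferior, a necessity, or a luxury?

2.54 (luxury)

ΔQ = 1032.5 − 532 = 500.5; midpoint Q̄ = (532 + 1032.5)/2 = 782.25.
ΔI = 35800 − 27800 = 8000; midpoint Ī = (27800 + 35800)/2 = 31800.
η = (ΔQ/Q̄) ÷ (ΔI/Ī) = (500.5/782.25) ÷ (8000/31800) = 2.54.
η > 1 ⇒ luxury.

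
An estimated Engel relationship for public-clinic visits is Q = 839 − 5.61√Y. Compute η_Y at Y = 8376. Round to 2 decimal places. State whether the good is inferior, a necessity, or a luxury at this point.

At Y = 8376: Q = 325.570.
dQ/dY = -5.61/(2√Y) = -0.0306489 at this income.
η = (dQ/dY)·(Y/Q) = -0.0306489 × (8376/325.570) = -0.79.
Since η < 0, the good is an inferior good.

-0.79 (inferior good)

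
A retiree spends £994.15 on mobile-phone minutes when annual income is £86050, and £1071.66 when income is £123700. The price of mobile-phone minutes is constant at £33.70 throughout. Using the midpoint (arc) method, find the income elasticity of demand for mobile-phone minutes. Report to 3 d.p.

With a constant price, Q₁ = 994.15/33.70 = 29.500 and Q₂ = 1071.66/33.70 = 31.800 (equivalently, work directly with expenditure since P cancels).
Midpoint %ΔQ = (1071.66 − 994.15)/1032.91 = 0.07504; midpoint %ΔI = (123700 − 86050)/104875 = 0.35900.
η = 0.07504 / 0.35900 = 0.209.

0.209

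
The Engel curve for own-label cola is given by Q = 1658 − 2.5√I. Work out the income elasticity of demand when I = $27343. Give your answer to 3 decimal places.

-0.166

At I = 27343: Q = 1244.607.
dQ/dI = -2.5/(2√I) = -0.00755939 at this income.
η = (dQ/dI)·(I/Q) = -0.00755939 × (27343/1244.607) = -0.166.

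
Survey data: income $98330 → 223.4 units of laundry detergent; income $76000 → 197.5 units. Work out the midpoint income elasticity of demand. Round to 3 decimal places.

0.480

ΔQ = 197.5 − 223.4 = -25.9; midpoint Q̄ = (223.4 + 197.5)/2 = 210.45.
ΔI = 76000 − 98330 = -22330; midpoint Ī = (98330 + 76000)/2 = 87165.
η = (ΔQ/Q̄) ÷ (ΔI/Ī) = (-25.9/210.45) ÷ (-22330/87165) = 0.480.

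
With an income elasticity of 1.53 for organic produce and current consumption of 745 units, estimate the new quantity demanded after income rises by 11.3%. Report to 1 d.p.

%ΔQ ≈ η × %ΔI = 1.53 × 11.3% = 17.289%.
New Q ≈ 745 × (1 + 0.17289) = 873.8.

873.8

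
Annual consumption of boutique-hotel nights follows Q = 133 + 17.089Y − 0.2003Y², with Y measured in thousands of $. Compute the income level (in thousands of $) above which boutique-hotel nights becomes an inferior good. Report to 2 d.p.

dQ/dY = 17.089 − 0.4006Y.
The good is inferior where dQ/dY < 0. Setting dQ/dY = 0 gives Y = 17.089 / 0.4006 = 42.66.

42.66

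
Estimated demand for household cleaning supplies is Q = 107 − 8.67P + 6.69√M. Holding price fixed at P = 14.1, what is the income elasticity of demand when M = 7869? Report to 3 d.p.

0.513

At P = 14.1, M = 7869: Q = 578.205.
Holding P constant, ∂Q/∂M = 6.69/(2√M) = 0.0377082.
η_M = (∂Q/∂M)·(M/Q) = 0.0377082 × (7869/578.205) = 0.513.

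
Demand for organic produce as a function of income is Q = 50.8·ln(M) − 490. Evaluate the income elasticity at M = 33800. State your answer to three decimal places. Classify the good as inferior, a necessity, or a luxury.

At M = 33800: Q = 39.753.
dQ/dM = 50.8/M = 0.00150296 at this income.
η = (dQ/dM)·(M/Q) = 0.00150296 × (33800/39.753) = 1.278.
Since η > 1, the good is a luxury.

1.278 (luxury)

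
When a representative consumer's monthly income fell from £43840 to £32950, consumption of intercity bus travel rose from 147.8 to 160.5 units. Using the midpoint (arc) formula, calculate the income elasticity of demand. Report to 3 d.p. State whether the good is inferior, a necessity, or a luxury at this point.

ΔQ = 160.5 − 147.8 = 12.7; midpoint Q̄ = (147.8 + 160.5)/2 = 154.15.
ΔI = 32950 − 43840 = -10890; midpoint Ī = (43840 + 32950)/2 = 38395.
η = (ΔQ/Q̄) ÷ (ΔI/Ī) = (12.7/154.15) ÷ (-10890/38395) = -0.290.
η < 0 ⇒ inferior good.

-0.290 (inferior good)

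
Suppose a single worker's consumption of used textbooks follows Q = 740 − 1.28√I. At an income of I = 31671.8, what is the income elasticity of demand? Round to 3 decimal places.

-0.222

At I = 31671.8: Q = 512.204.
dQ/dI = -1.28/(2√I) = -0.0035962 at this income.
η = (dQ/dI)·(I/Q) = -0.0035962 × (31671.8/512.204) = -0.222.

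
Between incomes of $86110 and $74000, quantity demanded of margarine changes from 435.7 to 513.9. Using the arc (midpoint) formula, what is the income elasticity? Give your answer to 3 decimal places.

ΔQ = 513.9 − 435.7 = 78.2; midpoint Q̄ = (435.7 + 513.9)/2 = 474.8.
ΔI = 74000 − 86110 = -12110; midpoint Ī = (86110 + 74000)/2 = 80055.
η = (ΔQ/Q̄) ÷ (ΔI/Ī) = (78.2/474.8) ÷ (-12110/80055) = -1.089.

-1.089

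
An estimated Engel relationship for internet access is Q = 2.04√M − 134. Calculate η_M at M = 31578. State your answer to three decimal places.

At M = 31578: Q = 228.512.
dQ/dM = 2.04/(2√M) = 0.00573995 at this income.
η = (dQ/dM)·(M/Q) = 0.00573995 × (31578/228.512) = 0.793.

0.793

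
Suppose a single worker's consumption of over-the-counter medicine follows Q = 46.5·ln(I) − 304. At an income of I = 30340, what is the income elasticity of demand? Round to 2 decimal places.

0.26

At I = 30340: Q = 175.890.
dQ/dI = 46.5/I = 0.00153263 at this income.
η = (dQ/dI)·(I/Q) = 0.00153263 × (30340/175.890) = 0.26.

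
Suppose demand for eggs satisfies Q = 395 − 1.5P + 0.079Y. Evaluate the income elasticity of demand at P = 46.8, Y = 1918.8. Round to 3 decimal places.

0.318

At P = 46.8, Y = 1918.8: Q = 476.385.
Holding P constant, ∂Q/∂Y = 0.079.
η_Y = (∂Q/∂Y)·(Y/Q) = 0.079 × (1918.8/476.385) = 0.318.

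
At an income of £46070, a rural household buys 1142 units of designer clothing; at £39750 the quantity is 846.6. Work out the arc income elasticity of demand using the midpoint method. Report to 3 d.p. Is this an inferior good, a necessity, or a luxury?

2.017 (luxury)

ΔQ = 846.6 − 1142 = -295.4; midpoint Q̄ = (1142 + 846.6)/2 = 994.3.
ΔI = 39750 − 46070 = -6320; midpoint Ī = (46070 + 39750)/2 = 42910.
η = (ΔQ/Q̄) ÷ (ΔI/Ī) = (-295.4/994.3) ÷ (-6320/42910) = 2.017.
η > 1 ⇒ luxury.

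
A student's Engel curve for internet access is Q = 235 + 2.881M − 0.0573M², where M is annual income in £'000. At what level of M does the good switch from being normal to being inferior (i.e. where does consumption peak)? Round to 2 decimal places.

dQ/dM = 2.881 − 0.1146M.
The good is inferior where dQ/dM < 0. Setting dQ/dM = 0 gives M = 2.881 / 0.1146 = 25.14.

25.14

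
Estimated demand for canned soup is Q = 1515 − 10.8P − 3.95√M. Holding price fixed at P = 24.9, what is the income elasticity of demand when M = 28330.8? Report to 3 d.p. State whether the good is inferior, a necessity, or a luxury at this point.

-0.572 (inferior good)

At P = 24.9, M = 28330.8: Q = 581.226.
Holding P constant, ∂Q/∂M = -3.95/(2√M) = -0.0117338.
η_M = (∂Q/∂M)·(M/Q) = -0.0117338 × (28330.8/581.226) = -0.572.
Since η < 0, this is an inferior good.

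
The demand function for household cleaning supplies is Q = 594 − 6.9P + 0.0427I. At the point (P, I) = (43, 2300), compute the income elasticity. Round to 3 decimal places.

0.248

At P = 43, I = 2300: Q = 395.510.
Holding P constant, ∂Q/∂I = 0.0427.
η_I = (∂Q/∂I)·(I/Q) = 0.0427 × (2300/395.510) = 0.248.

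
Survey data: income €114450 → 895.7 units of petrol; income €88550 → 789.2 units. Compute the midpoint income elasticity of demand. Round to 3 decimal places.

0.495

ΔQ = 789.2 − 895.7 = -106.5; midpoint Q̄ = (895.7 + 789.2)/2 = 842.45.
ΔI = 88550 − 114450 = -25900; midpoint Ī = (114450 + 88550)/2 = 101500.
η = (ΔQ/Q̄) ÷ (ΔI/Ī) = (-106.5/842.45) ÷ (-25900/101500) = 0.495.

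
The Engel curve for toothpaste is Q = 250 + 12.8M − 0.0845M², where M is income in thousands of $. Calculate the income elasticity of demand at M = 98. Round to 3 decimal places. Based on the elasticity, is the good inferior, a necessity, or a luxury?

-0.532 (inferior good)

At M = 98: Q = 692.8620.
dQ/dM = 12.8 − 0.169M = -3.76200.
η = (dQ/dM)·(M/Q) = -3.76200 × (98/692.8620) = -0.532.
η < 0 ⇒ inferior good.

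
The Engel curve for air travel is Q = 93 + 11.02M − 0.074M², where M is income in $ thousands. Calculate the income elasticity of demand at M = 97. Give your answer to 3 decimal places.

At M = 97: Q = 465.6740.
dQ/dM = 11.02 − 0.148M = -3.33600.
η = (dQ/dM)·(M/Q) = -3.33600 × (97/465.6740) = -0.695.

-0.695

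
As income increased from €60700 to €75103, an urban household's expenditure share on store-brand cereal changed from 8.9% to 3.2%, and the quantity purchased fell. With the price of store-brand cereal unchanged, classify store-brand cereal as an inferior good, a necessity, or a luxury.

inferior good

Quantity demanded falls as income rises, so η < 0.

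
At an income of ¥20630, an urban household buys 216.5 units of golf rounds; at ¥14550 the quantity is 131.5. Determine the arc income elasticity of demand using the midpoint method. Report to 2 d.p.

ΔQ = 131.5 − 216.5 = -85; midpoint Q̄ = (216.5 + 131.5)/2 = 174.
ΔI = 14550 − 20630 = -6080; midpoint Ī = (20630 + 14550)/2 = 17590.
η = (ΔQ/Q̄) ÷ (ΔI/Ī) = (-85/174) ÷ (-6080/17590) = 1.41.

1.41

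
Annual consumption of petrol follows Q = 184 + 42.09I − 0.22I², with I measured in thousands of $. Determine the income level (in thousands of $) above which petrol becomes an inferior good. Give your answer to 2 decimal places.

dQ/dI = 42.09 − 0.44I.
The good is inferior where dQ/dI < 0. Setting dQ/dI = 0 gives I = 42.09 / 0.44 = 95.66.

95.66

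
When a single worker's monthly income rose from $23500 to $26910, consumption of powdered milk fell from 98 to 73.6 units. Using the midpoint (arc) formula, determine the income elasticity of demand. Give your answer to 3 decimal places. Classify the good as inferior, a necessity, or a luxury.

-2.102 (inferior good)

ΔQ = 73.6 − 98 = -24.4; midpoint Q̄ = (98 + 73.6)/2 = 85.8.
ΔI = 26910 − 23500 = 3410; midpoint Ī = (23500 + 26910)/2 = 25205.
η = (ΔQ/Q̄) ÷ (ΔI/Ī) = (-24.4/85.8) ÷ (3410/25205) = -2.102.
η < 0 ⇒ inferior good.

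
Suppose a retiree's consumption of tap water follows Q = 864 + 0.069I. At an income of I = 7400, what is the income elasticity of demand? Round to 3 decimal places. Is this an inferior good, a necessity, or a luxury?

0.371 (necessity)

At I = 7400: Q = 1374.600.
dQ/dI = 0.069.
η = (dQ/dI)·(I/Q) = 0.069 × (7400/1374.600) = 0.371.
Since 0 < η < 1, the good is a necessity.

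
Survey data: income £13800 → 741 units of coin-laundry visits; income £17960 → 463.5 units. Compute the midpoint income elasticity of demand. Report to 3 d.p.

ΔQ = 463.5 − 741 = -277.5; midpoint Q̄ = (741 + 463.5)/2 = 602.25.
ΔI = 17960 − 13800 = 4160; midpoint Ī = (13800 + 17960)/2 = 15880.
η = (ΔQ/Q̄) ÷ (ΔI/Ī) = (-277.5/602.25) ÷ (4160/15880) = -1.759.

-1.759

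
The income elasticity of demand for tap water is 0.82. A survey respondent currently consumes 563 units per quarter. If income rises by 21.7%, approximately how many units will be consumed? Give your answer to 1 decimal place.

663.2

%ΔQ ≈ η × %ΔI = 0.82 × 21.7% = 17.794%.
New Q ≈ 563 × (1 + 0.17794) = 663.2.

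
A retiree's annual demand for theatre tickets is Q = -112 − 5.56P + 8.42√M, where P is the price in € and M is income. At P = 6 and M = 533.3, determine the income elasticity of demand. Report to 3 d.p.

At P = 6, M = 533.3: Q = 49.085.
Holding P constant, ∂Q/∂M = 8.42/(2√M) = 0.182304.
η_M = (∂Q/∂M)·(M/Q) = 0.182304 × (533.3/49.085) = 1.981.

1.981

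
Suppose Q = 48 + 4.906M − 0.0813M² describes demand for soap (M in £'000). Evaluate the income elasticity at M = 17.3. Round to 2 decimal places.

At M = 17.3: Q = 108.5415.
dQ/dM = 4.906 − 0.1626M = 2.09302.
η = (dQ/dM)·(M/Q) = 2.09302 × (17.3/108.5415) = 0.33.

0.33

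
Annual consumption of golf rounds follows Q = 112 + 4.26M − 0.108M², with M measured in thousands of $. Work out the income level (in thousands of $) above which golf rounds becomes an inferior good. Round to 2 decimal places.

dQ/dM = 4.26 − 0.216M.
The good is inferior where dQ/dM < 0. Setting dQ/dM = 0 gives M = 4.26 / 0.216 = 19.72.

19.72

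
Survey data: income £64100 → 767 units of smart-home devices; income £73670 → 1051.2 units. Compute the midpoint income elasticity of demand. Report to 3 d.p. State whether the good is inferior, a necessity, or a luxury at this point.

ΔQ = 1051.2 − 767 = 284.2; midpoint Q̄ = (767 + 1051.2)/2 = 909.1.
ΔI = 73670 − 64100 = 9570; midpoint Ī = (64100 + 73670)/2 = 68885.
η = (ΔQ/Q̄) ÷ (ΔI/Ī) = (284.2/909.1) ÷ (9570/68885) = 2.250.
η > 1 ⇒ luxury.

2.250 (luxury)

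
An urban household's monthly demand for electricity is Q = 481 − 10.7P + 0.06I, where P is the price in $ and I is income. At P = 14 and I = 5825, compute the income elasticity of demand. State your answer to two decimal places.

0.51

At P = 14, I = 5825: Q = 680.700.
Holding P constant, ∂Q/∂I = 0.06.
η_I = (∂Q/∂I)·(I/Q) = 0.06 × (5825/680.700) = 0.51.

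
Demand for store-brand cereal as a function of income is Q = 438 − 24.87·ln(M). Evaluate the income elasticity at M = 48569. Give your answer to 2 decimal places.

-0.15

At M = 48569: Q = 169.634.
dQ/dM = -24.87/M = -0.000512055 at this income.
η = (dQ/dM)·(M/Q) = -0.000512055 × (48569/169.634) = -0.15.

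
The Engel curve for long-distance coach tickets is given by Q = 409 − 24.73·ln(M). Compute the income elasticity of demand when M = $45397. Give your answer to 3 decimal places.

-0.172

At M = 45397: Q = 143.815.
dQ/dM = -24.73/M = -0.00054475 at this income.
η = (dQ/dM)·(M/Q) = -0.00054475 × (45397/143.815) = -0.172.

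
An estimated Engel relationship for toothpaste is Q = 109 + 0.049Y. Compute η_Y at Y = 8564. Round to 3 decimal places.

At Y = 8564: Q = 528.636.
dQ/dY = 0.049.
η = (dQ/dY)·(Y/Q) = 0.049 × (8564/528.636) = 0.794.

0.794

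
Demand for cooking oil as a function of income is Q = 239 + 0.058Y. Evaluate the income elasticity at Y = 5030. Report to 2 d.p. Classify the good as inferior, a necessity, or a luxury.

At Y = 5030: Q = 530.740.
dQ/dY = 0.058.
η = (dQ/dY)·(Y/Q) = 0.058 × (5030/530.740) = 0.55.
Since 0 < η < 1, the good is a necessity.

0.55 (necessity)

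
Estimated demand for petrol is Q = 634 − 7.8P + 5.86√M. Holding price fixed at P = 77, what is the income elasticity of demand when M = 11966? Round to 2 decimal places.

0.48

At P = 77, M = 11966: Q = 674.421.
Holding P constant, ∂Q/∂M = 5.86/(2√M) = 0.0267851.
η_M = (∂Q/∂M)·(M/Q) = 0.0267851 × (11966/674.421) = 0.48.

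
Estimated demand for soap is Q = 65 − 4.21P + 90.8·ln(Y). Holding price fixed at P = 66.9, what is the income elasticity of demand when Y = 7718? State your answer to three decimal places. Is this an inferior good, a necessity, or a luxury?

0.152 (necessity)

At P = 66.9, Y = 7718: Q = 596.130.
Holding P constant, ∂Q/∂Y = 90.8/Y = 0.0117647.
η_Y = (∂Q/∂Y)·(Y/Q) = 0.0117647 × (7718/596.130) = 0.152.
Since 0 < η < 1, this is a necessity.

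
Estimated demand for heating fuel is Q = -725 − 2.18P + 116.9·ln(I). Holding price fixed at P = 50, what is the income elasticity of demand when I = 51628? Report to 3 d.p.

0.269

At P = 50, I = 51628: Q = 434.578.
Holding P constant, ∂Q/∂I = 116.9/I = 0.00226428.
η_I = (∂Q/∂I)·(I/Q) = 0.00226428 × (51628/434.578) = 0.269.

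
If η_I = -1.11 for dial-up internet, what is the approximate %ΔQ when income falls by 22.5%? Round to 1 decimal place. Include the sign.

25.0%

%ΔQ ≈ η × %ΔI = -1.11 × (-22.5%) = 25.0%.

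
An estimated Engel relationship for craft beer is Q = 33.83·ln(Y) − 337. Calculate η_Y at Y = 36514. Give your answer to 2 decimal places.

1.84

At Y = 36514: Q = 18.399.
dQ/dY = 33.83/Y = 0.000926494 at this income.
η = (dQ/dY)·(Y/Q) = 0.000926494 × (36514/18.399) = 1.84.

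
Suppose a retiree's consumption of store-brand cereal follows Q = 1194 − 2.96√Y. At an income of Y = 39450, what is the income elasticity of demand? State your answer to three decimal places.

-0.485

At Y = 39450: Q = 606.084.
dQ/dY = -2.96/(2√Y) = -0.00745141 at this income.
η = (dQ/dY)·(Y/Q) = -0.00745141 × (39450/606.084) = -0.485.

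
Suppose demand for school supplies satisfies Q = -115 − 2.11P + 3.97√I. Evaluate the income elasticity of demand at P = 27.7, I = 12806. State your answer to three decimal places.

At P = 27.7, I = 12806: Q = 275.812.
Holding P constant, ∂Q/∂I = 3.97/(2√I) = 0.017541.
η_I = (∂Q/∂I)·(I/Q) = 0.017541 × (12806/275.812) = 0.814.

0.814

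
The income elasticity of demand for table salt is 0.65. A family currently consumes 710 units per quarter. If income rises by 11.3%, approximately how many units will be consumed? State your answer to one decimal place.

762.1

%ΔQ ≈ η × %ΔI = 0.65 × 11.3% = 7.345%.
New Q ≈ 710 × (1 + 0.07345) = 762.1.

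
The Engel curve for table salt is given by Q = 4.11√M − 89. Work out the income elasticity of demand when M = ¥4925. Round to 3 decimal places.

At M = 4925: Q = 199.433.
dQ/dM = 4.11/(2√M) = 0.0292825 at this income.
η = (dQ/dM)·(M/Q) = 0.0292825 × (4925/199.433) = 0.723.

0.723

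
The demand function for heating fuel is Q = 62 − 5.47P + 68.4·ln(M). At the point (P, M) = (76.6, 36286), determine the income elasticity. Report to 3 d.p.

At P = 76.6, M = 36286: Q = 361.142.
Holding P constant, ∂Q/∂M = 68.4/M = 0.00188502.
η_M = (∂Q/∂M)·(M/Q) = 0.00188502 × (36286/361.142) = 0.189.

0.189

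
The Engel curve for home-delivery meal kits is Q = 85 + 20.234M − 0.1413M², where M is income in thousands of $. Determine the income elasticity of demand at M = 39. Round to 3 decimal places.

At M = 39: Q = 659.2087.
dQ/dM = 20.234 − 0.2826M = 9.21260.
η = (dQ/dM)·(M/Q) = 9.21260 × (39/659.2087) = 0.545.

0.545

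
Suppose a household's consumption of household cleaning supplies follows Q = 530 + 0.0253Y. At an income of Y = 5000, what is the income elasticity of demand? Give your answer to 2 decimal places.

At Y = 5000: Q = 656.500.
dQ/dY = 0.0253.
η = (dQ/dY)·(Y/Q) = 0.0253 × (5000/656.500) = 0.19.

0.19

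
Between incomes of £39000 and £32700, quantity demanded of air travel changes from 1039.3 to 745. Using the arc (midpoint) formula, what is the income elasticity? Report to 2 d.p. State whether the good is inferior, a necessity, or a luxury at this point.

1.88 (luxury)

ΔQ = 745 − 1039.3 = -294.3; midpoint Q̄ = (1039.3 + 745)/2 = 892.15.
ΔI = 32700 − 39000 = -6300; midpoint Ī = (39000 + 32700)/2 = 35850.
η = (ΔQ/Q̄) ÷ (ΔI/Ī) = (-294.3/892.15) ÷ (-6300/35850) = 1.88.
η > 1 ⇒ luxury.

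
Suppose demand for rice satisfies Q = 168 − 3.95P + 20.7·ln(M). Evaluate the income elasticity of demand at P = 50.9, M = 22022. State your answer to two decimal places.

0.12

At P = 50.9, M = 22022: Q = 173.941.
Holding P constant, ∂Q/∂M = 20.7/M = 0.000939969.
η_M = (∂Q/∂M)·(M/Q) = 0.000939969 × (22022/173.941) = 0.12.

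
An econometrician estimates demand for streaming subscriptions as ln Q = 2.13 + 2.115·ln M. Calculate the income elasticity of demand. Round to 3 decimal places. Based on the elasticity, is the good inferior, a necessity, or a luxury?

2.115 (luxury)

In a log-linear demand, the coefficient on ln M is the income elasticity.
So η = 2.115.
η > 1 ⇒ luxury.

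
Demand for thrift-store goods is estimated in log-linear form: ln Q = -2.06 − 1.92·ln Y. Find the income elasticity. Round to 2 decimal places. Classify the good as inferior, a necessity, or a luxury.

In a log-linear demand, the coefficient on ln Y is the income elasticity.
So η = -1.92.
η < 0 ⇒ inferior good.

-1.92 (inferior good)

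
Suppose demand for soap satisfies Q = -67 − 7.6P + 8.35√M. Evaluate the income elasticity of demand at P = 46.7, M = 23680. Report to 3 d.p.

At P = 46.7, M = 23680: Q = 863.004.
Holding P constant, ∂Q/∂M = 8.35/(2√M) = 0.027131.
η_M = (∂Q/∂M)·(M/Q) = 0.027131 × (23680/863.004) = 0.744.

0.744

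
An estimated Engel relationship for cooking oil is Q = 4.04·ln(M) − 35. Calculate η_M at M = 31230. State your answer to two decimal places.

0.59

At M = 31230: Q = 6.811.
dQ/dM = 4.04/M = 0.000129363 at this income.
η = (dQ/dM)·(M/Q) = 0.000129363 × (31230/6.811) = 0.59.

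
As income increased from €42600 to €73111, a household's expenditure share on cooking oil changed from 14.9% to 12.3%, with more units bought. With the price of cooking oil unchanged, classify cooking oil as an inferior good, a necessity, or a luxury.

Quantity rises but the budget share falls as income rises, so 0 < η < 1.

necessity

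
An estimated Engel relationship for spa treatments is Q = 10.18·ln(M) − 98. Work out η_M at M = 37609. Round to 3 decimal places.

1.101

At M = 37609: Q = 9.246.
dQ/dM = 10.18/M = 0.00027068 at this income.
η = (dQ/dM)·(M/Q) = 0.00027068 × (37609/9.246) = 1.101.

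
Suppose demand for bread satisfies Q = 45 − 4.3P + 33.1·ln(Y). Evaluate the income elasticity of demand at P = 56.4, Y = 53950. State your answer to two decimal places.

At P = 56.4, Y = 53950: Q = 163.131.
Holding P constant, ∂Q/∂Y = 33.1/Y = 0.000613531.
η_Y = (∂Q/∂Y)·(Y/Q) = 0.000613531 × (53950/163.131) = 0.20.

0.20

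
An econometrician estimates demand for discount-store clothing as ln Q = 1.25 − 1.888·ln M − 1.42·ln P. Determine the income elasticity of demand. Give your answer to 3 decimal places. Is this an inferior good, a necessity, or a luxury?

In a log-linear demand, the coefficient on ln M is the income elasticity.
So η = -1.888.
η < 0 ⇒ inferior good.

-1.888 (inferior good)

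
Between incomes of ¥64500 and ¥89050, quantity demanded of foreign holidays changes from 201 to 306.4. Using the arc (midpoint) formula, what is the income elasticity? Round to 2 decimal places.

1.30

ΔQ = 306.4 − 201 = 105.4; midpoint Q̄ = (201 + 306.4)/2 = 253.7.
ΔI = 89050 − 64500 = 24550; midpoint Ī = (64500 + 89050)/2 = 76775.
η = (ΔQ/Q̄) ÷ (ΔI/Ī) = (105.4/253.7) ÷ (24550/76775) = 1.30.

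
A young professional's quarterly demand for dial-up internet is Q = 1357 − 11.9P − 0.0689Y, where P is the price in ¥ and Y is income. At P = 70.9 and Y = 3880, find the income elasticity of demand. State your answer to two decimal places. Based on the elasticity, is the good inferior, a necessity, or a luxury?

-1.09 (inferior good)

At P = 70.9, Y = 3880: Q = 245.958.
Holding P constant, ∂Q/∂Y = −0.0689.
η_Y = (∂Q/∂Y)·(Y/Q) = -0.0689 × (3880/245.958) = -1.09.
Since η < 0, this is an inferior good.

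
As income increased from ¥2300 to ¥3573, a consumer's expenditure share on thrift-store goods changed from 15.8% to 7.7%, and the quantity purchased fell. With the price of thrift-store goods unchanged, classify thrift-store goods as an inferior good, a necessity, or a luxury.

inferior good

Quantity demanded falls as income rises, so η < 0.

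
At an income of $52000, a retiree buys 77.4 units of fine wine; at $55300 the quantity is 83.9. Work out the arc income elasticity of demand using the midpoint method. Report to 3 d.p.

1.310

ΔQ = 83.9 − 77.4 = 6.5; midpoint Q̄ = (77.4 + 83.9)/2 = 80.65.
ΔI = 55300 − 52000 = 3300; midpoint Ī = (52000 + 55300)/2 = 53650.
η = (ΔQ/Q̄) ÷ (ΔI/Ī) = (6.5/80.65) ÷ (3300/53650) = 1.310.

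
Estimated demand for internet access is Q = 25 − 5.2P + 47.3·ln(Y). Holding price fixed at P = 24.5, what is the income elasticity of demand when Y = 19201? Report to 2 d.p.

0.13

At P = 24.5, Y = 19201: Q = 364.107.
Holding P constant, ∂Q/∂Y = 47.3/Y = 0.00246341.
η_Y = (∂Q/∂Y)·(Y/Q) = 0.00246341 × (19201/364.107) = 0.13.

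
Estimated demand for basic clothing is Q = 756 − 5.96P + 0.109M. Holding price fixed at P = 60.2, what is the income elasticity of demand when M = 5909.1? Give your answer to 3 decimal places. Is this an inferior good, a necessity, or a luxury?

0.619 (necessity)

At P = 60.2, M = 5909.1: Q = 1041.300.
Holding P constant, ∂Q/∂M = 0.109.
η_M = (∂Q/∂M)·(M/Q) = 0.109 × (5909.1/1041.300) = 0.619.
Since 0 < η < 1, this is a necessity.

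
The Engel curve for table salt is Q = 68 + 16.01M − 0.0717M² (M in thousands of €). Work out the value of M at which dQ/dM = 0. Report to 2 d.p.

dQ/dM = 16.01 − 0.1434M.
The good is inferior where dQ/dM < 0. Setting dQ/dM = 0 gives M = 16.01 / 0.1434 = 111.65.

111.65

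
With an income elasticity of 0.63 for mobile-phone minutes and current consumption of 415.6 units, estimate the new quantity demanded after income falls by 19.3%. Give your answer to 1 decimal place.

%ΔQ ≈ η × %ΔI = 0.63 × (-19.3%) = -12.159%.
New Q ≈ 415.6 × (1 − 0.12159) = 365.1.

365.1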